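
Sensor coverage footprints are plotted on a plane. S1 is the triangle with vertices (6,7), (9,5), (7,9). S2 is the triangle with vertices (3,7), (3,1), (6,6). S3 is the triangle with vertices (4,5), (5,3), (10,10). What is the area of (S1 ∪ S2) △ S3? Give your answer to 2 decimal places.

14.38

|S1 ∪ S2| = 13.
|(S1 ∪ S2) ∩ S3| = 3.5608.
|(S1 ∪ S2) △ S3| = 13 + 8.5 − 7.1216 = 14.38.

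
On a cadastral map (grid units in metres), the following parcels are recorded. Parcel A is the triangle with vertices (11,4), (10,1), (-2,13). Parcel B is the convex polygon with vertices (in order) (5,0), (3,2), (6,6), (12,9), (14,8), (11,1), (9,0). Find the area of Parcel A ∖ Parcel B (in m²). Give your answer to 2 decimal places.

10.53

|Parcel A| = 24, |Parcel A∩Parcel B| = 13.4724.
|Parcel A ∖ Parcel B| = |Parcel A| − |Parcel A∩Parcel B| = 24 − 13.4724 = 10.53.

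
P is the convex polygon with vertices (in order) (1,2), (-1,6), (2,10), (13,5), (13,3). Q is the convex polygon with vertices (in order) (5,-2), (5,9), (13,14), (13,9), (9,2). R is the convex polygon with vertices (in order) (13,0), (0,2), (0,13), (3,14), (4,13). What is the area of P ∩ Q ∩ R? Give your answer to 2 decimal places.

22.46

The intersection is the polygon with vertices (9.4,2.7), (5,2.333), (5,8.636), (7.949,7.296), (10.183,4.07).
By the shoelace formula its area is 22.46.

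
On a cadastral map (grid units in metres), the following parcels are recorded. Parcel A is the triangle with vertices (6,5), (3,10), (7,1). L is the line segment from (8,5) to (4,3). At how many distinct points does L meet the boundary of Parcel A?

The segment meets the boundary at (5.727,3.864), (6.222,4.111).

2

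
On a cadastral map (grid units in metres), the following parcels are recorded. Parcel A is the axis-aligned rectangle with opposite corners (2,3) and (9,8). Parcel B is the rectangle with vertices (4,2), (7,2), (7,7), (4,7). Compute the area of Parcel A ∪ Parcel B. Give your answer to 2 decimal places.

By inclusion–exclusion:
Individual areas: |Parcel A| = 35, |Parcel B| = 15.
|Parcel A∩Parcel B|: x∈[4,7], y∈[3,7] → 3·4 = 12.
|Parcel A ∪ Parcel B| = 50 − 12 = 38.00.

38.00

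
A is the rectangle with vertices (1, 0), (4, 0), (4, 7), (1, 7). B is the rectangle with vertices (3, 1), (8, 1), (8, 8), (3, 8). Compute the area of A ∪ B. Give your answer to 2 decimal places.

By inclusion–exclusion:
Individual areas: |A| = 21, |B| = 35.
|A∩B|: x∈[3,4], y∈[1,7] → 1·6 = 6.
|A ∪ B| = 56 − 6 = 50.00.

50.00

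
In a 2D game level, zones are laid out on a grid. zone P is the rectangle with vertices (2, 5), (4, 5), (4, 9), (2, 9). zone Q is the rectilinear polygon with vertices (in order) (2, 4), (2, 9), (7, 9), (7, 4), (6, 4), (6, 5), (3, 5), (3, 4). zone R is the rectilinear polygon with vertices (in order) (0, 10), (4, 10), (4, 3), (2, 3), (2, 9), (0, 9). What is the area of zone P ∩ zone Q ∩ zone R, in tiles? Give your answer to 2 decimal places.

8.00

The intersection is the polygon with vertices (3,5), (2,5), (2,9), (4,9), (4,5).
By the shoelace formula its area is 8.00.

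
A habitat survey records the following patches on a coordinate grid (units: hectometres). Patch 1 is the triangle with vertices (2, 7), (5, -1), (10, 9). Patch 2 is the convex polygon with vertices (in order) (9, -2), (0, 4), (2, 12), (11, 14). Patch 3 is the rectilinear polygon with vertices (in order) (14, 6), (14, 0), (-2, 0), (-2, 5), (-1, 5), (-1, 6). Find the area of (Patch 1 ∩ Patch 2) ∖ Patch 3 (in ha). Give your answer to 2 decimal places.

13.56

|Patch 1 ∩ Patch 2| = 33.7847.
|(Patch 1 ∩ Patch 2) ∩ Patch 3| = 20.2222.
|(Patch 1 ∩ Patch 2) ∖ Patch 3| = 33.7847 − 20.2222 = 13.56.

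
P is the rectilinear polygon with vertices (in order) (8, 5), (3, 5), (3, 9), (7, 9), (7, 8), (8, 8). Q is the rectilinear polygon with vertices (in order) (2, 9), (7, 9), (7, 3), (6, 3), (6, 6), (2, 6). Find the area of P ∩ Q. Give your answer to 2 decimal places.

13.00

The intersection is the polygon with vertices (6,5), (6,6), (3,6), (3,9), (7,9), (7,8), (7,5).
By the shoelace formula its area is 13.00.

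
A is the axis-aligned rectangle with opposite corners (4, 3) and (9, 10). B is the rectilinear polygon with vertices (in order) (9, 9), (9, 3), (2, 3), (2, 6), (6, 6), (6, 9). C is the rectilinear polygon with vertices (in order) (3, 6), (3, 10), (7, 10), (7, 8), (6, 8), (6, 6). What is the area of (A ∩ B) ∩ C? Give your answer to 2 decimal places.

1.00

|A ∩ B| = 24.
|(A ∩ B) ∩ C| = 1.00.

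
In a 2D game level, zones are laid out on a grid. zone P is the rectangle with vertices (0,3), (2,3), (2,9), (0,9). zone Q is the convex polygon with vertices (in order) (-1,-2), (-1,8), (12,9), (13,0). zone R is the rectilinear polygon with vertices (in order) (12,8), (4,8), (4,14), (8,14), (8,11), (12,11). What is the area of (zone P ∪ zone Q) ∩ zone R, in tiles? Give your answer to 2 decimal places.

The region (zone P ∪ zone Q) ∩ zone R is the polygon with vertices (12,9), (12,8), (4,8), (4,8.385).
By the shoelace formula its area is 5.54.

5.54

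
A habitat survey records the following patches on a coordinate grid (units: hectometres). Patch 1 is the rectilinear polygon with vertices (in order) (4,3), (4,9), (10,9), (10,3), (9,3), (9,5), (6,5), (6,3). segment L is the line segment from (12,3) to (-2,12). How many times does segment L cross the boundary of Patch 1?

The segment meets the boundary at (4,8.143), (8.889,5), (9,4.929), (10,4.286).

4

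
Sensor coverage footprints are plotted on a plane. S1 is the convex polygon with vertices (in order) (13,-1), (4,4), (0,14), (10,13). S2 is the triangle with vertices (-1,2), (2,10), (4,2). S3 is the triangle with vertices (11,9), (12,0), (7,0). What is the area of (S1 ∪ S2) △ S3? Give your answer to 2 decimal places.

108.60

|S1 ∪ S2| = 123.0699.
|(S1 ∪ S2) ∩ S3| = 18.4869.
|(S1 ∪ S2) △ S3| = 123.0699 + 22.5 − 36.9738 = 108.60.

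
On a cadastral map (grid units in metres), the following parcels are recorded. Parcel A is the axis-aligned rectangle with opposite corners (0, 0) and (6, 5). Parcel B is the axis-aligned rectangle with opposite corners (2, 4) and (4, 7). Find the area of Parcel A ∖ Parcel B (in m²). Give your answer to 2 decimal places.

28.00

|Parcel A∩Parcel B|: x∈[2,4], y∈[4,5] → 2·1 = 2.
|Parcel A| = 30.
|Parcel A ∖ Parcel B| = |Parcel A| − |Parcel A∩Parcel B| = 30 − 2 = 28.00.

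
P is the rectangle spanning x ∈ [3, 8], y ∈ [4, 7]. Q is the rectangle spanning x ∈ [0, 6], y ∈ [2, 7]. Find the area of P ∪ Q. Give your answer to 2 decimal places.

36.00

By inclusion–exclusion:
Individual areas: |P| = 15, |Q| = 30.
|P∩Q|: x∈[3,6], y∈[4,7] → 3·3 = 9.
|P ∪ Q| = 45 − 9 = 36.00.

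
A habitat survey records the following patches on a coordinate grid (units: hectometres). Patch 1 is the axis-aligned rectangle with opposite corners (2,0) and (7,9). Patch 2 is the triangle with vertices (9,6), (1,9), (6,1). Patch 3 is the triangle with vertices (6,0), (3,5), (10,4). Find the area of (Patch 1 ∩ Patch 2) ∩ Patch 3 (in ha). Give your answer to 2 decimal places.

The region (Patch 1 ∩ Patch 2) ∩ Patch 3 is the polygon with vertices (6,1), (3.549,4.922), (7,4.429), (7,2.667).
By the shoelace formula its area is 7.04.

7.04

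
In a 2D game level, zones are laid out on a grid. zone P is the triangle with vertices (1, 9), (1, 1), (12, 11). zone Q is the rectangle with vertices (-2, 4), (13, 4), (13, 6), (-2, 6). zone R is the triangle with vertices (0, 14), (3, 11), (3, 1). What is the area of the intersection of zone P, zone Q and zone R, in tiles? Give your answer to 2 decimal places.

The intersection is the polygon with vertices (3,6), (3,4), (2.308,4), (1.846,6).
By the shoelace formula its area is 1.85.

1.85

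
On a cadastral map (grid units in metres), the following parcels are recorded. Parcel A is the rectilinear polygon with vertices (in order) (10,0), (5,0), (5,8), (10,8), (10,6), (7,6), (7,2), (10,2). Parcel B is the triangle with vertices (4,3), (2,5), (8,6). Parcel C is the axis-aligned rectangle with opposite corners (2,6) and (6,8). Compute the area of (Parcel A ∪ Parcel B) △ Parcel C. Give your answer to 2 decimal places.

|Parcel A ∪ Parcel B| = 32.6667.
|(Parcel A ∪ Parcel B) ∩ Parcel C| = 2.
|(Parcel A ∪ Parcel B) △ Parcel C| = 32.6667 + 8 − 4 = 36.67.

36.67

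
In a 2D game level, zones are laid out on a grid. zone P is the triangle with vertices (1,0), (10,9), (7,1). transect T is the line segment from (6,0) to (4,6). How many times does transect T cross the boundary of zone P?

2

The segment meets the boundary at (4.75,3.75), (5.737,0.789).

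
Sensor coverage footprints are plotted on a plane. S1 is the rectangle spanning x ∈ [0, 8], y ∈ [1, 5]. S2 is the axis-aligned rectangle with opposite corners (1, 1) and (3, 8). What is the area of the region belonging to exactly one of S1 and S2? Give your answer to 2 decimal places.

|S1∩S2|: x∈[1,3], y∈[1,5] → 2·4 = 8.
|S1 △ S2| = |S1| + |S2| − 2·|S1∩S2| = 32 + 14 − 16 = 30.00.

30.00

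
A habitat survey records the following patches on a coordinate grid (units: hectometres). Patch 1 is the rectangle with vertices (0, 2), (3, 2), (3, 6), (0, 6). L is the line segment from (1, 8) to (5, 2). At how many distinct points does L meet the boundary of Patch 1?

2

The segment meets the boundary at (3,5), (2.333,6).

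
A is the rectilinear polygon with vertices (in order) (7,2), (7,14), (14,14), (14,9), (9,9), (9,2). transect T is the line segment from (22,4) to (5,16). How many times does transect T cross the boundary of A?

The segment meets the boundary at (7.833,14), (14,9.647).

2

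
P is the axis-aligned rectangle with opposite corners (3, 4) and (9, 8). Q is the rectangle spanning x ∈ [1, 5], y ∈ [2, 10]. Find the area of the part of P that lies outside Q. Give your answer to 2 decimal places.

|P∩Q|: x∈[3,5], y∈[4,8] → 2·4 = 8.
|P| = 24.
|P ∖ Q| = |P| − |P∩Q| = 24 − 8 = 16.00.

16.00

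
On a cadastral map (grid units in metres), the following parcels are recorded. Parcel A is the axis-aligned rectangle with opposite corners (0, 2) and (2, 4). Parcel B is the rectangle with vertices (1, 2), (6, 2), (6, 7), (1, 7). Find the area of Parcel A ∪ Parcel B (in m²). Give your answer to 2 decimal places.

27.00

By inclusion–exclusion:
Individual areas: |Parcel A| = 4, |Parcel B| = 25.
|Parcel A∩Parcel B|: x∈[1,2], y∈[2,4] → 1·2 = 2.
|Parcel A ∪ Parcel B| = 29 − 2 = 27.00.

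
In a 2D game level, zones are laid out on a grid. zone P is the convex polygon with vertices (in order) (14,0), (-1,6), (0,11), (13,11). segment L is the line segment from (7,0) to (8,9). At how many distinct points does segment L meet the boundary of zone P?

The segment meets the boundary at (7.298,2.681).

1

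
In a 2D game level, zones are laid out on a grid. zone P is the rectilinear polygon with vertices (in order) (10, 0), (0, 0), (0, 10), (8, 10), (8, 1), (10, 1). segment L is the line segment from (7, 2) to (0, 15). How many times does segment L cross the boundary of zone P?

1

The segment meets the boundary at (2.692,10).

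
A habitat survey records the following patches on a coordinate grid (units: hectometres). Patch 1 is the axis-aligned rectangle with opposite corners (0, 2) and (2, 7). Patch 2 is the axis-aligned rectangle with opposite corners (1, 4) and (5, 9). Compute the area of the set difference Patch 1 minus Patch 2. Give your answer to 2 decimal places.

|Patch 1∩Patch 2|: x∈[1,2], y∈[4,7] → 1·3 = 3.
|Patch 1| = 10.
|Patch 1 ∖ Patch 2| = |Patch 1| − |Patch 1∩Patch 2| = 10 − 3 = 7.00.

7.00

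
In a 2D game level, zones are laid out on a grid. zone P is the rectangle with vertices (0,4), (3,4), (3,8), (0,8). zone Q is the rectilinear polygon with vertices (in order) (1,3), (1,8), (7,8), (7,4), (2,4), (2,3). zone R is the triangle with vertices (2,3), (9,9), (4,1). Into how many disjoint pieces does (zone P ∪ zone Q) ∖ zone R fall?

2

(zone P ∪ zone Q) ∖ zone R splits into 2 disjoint pieces (area 22.7024, area 1.0125).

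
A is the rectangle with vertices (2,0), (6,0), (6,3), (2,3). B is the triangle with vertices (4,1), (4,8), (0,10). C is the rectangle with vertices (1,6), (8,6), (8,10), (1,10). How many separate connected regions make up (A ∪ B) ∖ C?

2

(A ∪ B) ∖ C splits into 2 disjoint pieces (area 16.6667, area 0.875).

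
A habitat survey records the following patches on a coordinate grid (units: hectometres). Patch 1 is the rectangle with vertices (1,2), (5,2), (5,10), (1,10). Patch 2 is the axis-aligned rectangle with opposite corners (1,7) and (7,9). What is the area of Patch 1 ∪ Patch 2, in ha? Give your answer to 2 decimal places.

By inclusion–exclusion:
Individual areas: |Patch 1| = 32, |Patch 2| = 12.
|Patch 1∩Patch 2|: x∈[1,5], y∈[7,9] → 4·2 = 8.
|Patch 1 ∪ Patch 2| = 44 − 8 = 36.00.

36.00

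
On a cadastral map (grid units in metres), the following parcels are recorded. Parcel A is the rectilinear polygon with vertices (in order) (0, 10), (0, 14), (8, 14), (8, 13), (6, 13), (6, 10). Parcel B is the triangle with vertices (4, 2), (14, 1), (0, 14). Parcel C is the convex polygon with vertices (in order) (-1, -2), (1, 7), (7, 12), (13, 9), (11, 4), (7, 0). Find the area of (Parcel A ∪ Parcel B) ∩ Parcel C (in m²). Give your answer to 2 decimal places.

|Parcel A ∪ Parcel B| = 78.0513.
|(Parcel A ∪ Parcel B) ∩ Parcel C| = 42.38.

42.38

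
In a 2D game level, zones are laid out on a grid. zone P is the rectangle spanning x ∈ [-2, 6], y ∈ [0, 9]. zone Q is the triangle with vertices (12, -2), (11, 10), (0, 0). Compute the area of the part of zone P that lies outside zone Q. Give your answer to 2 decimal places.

|zone P| = 72, |zone P∩zone Q| = 16.3636.
|zone P ∖ zone Q| = |zone P| − |zone P∩zone Q| = 72 − 16.3636 = 55.64.

55.64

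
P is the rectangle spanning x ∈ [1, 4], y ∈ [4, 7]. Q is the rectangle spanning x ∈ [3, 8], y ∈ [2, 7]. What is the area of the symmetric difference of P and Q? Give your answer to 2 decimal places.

|P∩Q|: x∈[3,4], y∈[4,7] → 1·3 = 3.
|P △ Q| = |P| + |Q| − 2·|P∩Q| = 9 + 25 − 6 = 28.00.

28.00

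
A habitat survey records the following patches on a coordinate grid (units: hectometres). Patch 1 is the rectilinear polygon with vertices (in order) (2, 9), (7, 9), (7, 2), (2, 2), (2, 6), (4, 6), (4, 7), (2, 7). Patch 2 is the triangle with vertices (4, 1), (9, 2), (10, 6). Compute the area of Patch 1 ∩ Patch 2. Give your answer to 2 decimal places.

1.35

The intersection is the polygon with vertices (7,2), (5.2,2), (7,3.5).
By the shoelace formula its area is 1.35.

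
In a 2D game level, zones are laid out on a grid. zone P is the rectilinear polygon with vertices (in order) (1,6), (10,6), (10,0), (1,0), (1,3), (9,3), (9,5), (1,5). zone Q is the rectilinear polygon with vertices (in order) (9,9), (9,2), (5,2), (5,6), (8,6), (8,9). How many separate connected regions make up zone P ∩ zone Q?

2

zone P ∩ zone Q splits into 2 disjoint pieces (area 4, area 4).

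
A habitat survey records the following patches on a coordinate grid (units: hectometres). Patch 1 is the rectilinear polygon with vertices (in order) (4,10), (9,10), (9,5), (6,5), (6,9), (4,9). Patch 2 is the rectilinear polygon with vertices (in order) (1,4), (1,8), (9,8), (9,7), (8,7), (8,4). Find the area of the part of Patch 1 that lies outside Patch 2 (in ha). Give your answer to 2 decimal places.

|Patch 1| = 17, |Patch 1∩Patch 2| = 7.
|Patch 1 ∖ Patch 2| = |Patch 1| − |Patch 1∩Patch 2| = 17 − 7 = 10.00.

10.00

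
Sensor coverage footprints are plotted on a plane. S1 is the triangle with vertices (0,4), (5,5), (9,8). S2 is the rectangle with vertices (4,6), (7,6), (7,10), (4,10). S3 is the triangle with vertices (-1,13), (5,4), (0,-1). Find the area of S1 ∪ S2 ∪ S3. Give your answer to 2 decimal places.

51.70

By inclusion–exclusion:
Individual areas: |S1| = 5.5, |S2| = 12, |S3| = 37.5.
|S1∩S2| = 1.2222.
|S1∩S3| = 2.0798.
|S2∩S3| = 0.
|S1∩S2∩S3| = 0.
|S1 ∪ S2 ∪ S3| = 55 − 3.3021 + 0 = 51.70.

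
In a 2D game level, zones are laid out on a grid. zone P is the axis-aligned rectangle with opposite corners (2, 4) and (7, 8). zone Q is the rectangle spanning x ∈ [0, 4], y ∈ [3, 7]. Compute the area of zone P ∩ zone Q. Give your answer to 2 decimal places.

|zone P∩zone Q|: x∈[2,4], y∈[4,7] → 2·3 = 6.

6.00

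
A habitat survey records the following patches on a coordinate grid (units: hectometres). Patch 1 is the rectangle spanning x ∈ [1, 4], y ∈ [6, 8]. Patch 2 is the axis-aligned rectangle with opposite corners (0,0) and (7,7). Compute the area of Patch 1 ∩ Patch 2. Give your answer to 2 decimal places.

3.00

|Patch 1∩Patch 2|: x∈[1,4], y∈[6,7] → 3·1 = 3.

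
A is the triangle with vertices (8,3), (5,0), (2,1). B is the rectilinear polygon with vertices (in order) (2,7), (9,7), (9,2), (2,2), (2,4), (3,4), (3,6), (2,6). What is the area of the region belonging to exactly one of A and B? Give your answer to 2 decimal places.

|A| = 6, |B| = 33, |A∩B| = 1.
|A △ B| = |A| + |B| − 2·|A∩B| = 6 + 33 − 2 = 37.00.

37.00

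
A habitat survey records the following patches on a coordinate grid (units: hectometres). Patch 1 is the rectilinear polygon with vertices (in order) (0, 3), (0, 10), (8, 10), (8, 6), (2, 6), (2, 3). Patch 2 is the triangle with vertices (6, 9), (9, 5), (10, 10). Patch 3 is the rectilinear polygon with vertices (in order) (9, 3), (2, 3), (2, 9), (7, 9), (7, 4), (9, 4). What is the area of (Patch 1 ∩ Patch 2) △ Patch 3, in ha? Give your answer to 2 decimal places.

|Patch 1 ∩ Patch 2| = 3.1667.
|(Patch 1 ∩ Patch 2) ∩ Patch 3| = 0.6667.
|(Patch 1 ∩ Patch 2) △ Patch 3| = 3.1667 + 32 − 1.3333 = 33.83.

33.83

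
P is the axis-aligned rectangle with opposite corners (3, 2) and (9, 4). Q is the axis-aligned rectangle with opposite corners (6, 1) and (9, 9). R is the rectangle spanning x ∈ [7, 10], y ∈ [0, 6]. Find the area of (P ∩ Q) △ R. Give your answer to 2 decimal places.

|P ∩ Q| = 6.
|(P ∩ Q) ∩ R| = 4.
|(P ∩ Q) △ R| = 6 + 18 − 8 = 16.00.

16.00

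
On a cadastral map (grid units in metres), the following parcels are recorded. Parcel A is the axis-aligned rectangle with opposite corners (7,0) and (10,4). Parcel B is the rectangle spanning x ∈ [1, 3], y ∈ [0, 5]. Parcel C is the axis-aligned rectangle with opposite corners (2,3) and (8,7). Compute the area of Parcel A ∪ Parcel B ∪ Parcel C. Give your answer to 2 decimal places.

43.00

By inclusion–exclusion:
Individual areas: |Parcel A| = 12, |Parcel B| = 10, |Parcel C| = 24.
|Parcel A∩Parcel B| = 0 (no overlap).
|Parcel A∩Parcel C|: x∈[7,8], y∈[3,4] → 1·1 = 1.
|Parcel B∩Parcel C|: x∈[2,3], y∈[3,5] → 1·2 = 2.
|Parcel A∩Parcel B∩Parcel C| = 0.
|Parcel A ∪ Parcel B ∪ Parcel C| = 46 − 3 + 0 = 43.00.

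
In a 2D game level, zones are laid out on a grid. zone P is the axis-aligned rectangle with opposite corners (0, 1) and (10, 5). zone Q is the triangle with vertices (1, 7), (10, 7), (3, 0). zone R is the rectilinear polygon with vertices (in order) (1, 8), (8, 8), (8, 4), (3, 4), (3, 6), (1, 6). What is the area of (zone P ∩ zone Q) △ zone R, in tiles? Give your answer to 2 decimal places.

30.43

|zone P ∩ zone Q| = 15.4286.
|(zone P ∩ zone Q) ∩ zone R| = 4.5.
|(zone P ∩ zone Q) △ zone R| = 15.4286 + 24 − 9 = 30.43.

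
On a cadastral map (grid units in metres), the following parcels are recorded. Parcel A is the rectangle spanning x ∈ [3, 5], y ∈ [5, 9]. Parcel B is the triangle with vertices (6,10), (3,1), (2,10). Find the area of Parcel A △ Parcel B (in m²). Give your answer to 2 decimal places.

11.33

|Parcel A| = 8, |Parcel B| = 18, |Parcel A∩Parcel B| = 7.3333.
|Parcel A △ Parcel B| = |Parcel A| + |Parcel B| − 2·|Parcel A∩Parcel B| = 8 + 18 − 14.6667 = 11.33.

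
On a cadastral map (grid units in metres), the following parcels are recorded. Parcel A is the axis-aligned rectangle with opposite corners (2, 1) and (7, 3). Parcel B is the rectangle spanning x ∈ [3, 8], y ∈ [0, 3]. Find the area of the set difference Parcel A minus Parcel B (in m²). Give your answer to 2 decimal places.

|Parcel A∩Parcel B|: x∈[3,7], y∈[1,3] → 4·2 = 8.
|Parcel A| = 10.
|Parcel A ∖ Parcel B| = |Parcel A| − |Parcel A∩Parcel B| = 10 − 8 = 2.00.

2.00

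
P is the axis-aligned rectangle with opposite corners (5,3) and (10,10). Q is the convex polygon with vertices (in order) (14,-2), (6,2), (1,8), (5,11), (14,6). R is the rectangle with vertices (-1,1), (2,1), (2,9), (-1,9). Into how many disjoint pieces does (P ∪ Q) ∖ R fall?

1

(P ∪ Q) ∖ R is a single connected region.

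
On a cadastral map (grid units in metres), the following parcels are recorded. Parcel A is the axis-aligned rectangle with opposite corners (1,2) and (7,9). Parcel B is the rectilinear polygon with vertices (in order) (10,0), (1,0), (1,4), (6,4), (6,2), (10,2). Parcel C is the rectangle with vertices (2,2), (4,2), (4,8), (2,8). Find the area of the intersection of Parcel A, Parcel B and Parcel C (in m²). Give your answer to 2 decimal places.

The intersection is the polygon with vertices (4,4), (4,2), (2,2), (2,4).
By the shoelace formula its area is 4.00.

4.00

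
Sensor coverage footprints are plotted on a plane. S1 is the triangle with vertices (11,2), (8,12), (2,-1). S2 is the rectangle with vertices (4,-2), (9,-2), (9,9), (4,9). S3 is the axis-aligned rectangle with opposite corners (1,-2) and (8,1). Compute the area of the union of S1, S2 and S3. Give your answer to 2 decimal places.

By inclusion–exclusion:
Individual areas: |S1| = 49.5, |S2| = 55, |S3| = 21.
|S1∩S2| = 35.0731.
|S1∩S3| = 5.0769.
|S2∩S3|: x∈[4,8], y∈[-2,1] → 4·3 = 12.
|S1∩S2∩S3| = 2.6667.
|S1 ∪ S2 ∪ S3| = 125.5 − 52.15 + 2.6667 = 76.02.

76.02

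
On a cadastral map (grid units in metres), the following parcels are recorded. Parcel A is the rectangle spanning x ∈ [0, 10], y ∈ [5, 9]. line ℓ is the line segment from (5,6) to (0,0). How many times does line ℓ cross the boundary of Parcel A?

1

The segment meets the boundary at (4.167,5).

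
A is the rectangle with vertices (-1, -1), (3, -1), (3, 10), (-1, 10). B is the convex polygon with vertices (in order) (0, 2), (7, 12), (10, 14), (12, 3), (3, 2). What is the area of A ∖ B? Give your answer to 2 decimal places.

|A| = 44, |A∩B| = 6.4286.
|A ∖ B| = |A| − |A∩B| = 44 − 6.4286 = 37.57.

37.57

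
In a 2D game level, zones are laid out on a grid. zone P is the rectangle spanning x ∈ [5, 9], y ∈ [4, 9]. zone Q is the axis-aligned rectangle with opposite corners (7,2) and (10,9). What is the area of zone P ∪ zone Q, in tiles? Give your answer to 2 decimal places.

31.00

By inclusion–exclusion:
Individual areas: |zone P| = 20, |zone Q| = 21.
|zone P∩zone Q|: x∈[7,9], y∈[4,9] → 2·5 = 10.
|zone P ∪ zone Q| = 41 − 10 = 31.00.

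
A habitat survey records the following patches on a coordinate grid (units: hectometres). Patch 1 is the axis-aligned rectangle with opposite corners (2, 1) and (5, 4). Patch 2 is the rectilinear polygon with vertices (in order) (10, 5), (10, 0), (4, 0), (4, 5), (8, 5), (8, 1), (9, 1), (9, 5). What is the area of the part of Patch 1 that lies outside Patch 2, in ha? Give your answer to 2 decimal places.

6.00

|Patch 1| = 9, |Patch 1∩Patch 2| = 3.
|Patch 1 ∖ Patch 2| = |Patch 1| − |Patch 1∩Patch 2| = 9 − 3 = 6.00.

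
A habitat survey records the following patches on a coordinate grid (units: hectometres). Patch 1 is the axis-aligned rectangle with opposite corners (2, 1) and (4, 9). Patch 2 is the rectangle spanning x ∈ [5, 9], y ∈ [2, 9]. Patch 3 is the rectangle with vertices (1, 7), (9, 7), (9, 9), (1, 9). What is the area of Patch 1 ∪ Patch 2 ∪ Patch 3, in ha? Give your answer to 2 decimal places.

By inclusion–exclusion:
Individual areas: |Patch 1| = 16, |Patch 2| = 28, |Patch 3| = 16.
|Patch 1∩Patch 2| = 0 (no overlap).
|Patch 1∩Patch 3|: x∈[2,4], y∈[7,9] → 2·2 = 4.
|Patch 2∩Patch 3|: x∈[5,9], y∈[7,9] → 4·2 = 8.
|Patch 1∩Patch 2∩Patch 3| = 0.
|Patch 1 ∪ Patch 2 ∪ Patch 3| = 60 − 12 + 0 = 48.00.

48.00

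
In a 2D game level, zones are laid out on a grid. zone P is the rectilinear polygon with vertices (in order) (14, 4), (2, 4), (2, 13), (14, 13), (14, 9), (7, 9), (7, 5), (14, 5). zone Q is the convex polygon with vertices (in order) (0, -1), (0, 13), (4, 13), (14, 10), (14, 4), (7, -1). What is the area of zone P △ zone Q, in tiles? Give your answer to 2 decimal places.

113.50

|zone P| = 80, |zone Q| = 163.5, |zone P∩zone Q| = 65.
|zone P △ zone Q| = |zone P| + |zone Q| − 2·|zone P∩zone Q| = 80 + 163.5 − 130 = 113.50.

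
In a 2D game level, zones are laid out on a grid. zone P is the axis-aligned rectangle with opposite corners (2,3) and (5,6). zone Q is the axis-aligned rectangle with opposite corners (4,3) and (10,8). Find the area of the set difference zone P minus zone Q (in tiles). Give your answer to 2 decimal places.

6.00

|zone P∩zone Q|: x∈[4,5], y∈[3,6] → 1·3 = 3.
|zone P| = 9.
|zone P ∖ zone Q| = |zone P| − |zone P∩zone Q| = 9 − 3 = 6.00.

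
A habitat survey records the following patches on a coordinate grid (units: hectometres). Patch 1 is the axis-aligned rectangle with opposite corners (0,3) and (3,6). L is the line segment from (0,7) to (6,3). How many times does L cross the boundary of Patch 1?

2

The segment meets the boundary at (3,5), (1.5,6).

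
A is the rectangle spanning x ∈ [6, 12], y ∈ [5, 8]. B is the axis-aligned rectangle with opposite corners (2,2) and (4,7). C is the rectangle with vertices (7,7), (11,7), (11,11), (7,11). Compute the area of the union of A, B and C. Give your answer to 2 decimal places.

40.00

By inclusion–exclusion:
Individual areas: |A| = 18, |B| = 10, |C| = 16.
|A∩B| = 0 (no overlap).
|A∩C|: x∈[7,11], y∈[7,8] → 4·1 = 4.
|B∩C| = 0 (no overlap).
|A∩B∩C| = 0.
|A ∪ B ∪ C| = 44 − 4 + 0 = 40.00.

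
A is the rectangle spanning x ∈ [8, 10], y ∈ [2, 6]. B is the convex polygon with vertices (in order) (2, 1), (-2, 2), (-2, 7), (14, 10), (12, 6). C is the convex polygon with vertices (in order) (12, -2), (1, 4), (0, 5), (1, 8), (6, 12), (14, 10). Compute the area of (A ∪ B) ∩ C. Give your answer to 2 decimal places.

63.51

|A ∪ B| = 84.
|(A ∪ B) ∩ C| = 63.51.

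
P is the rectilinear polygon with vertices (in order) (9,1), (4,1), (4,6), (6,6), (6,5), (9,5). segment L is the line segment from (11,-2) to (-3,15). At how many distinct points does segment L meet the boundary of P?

The segment meets the boundary at (4.412,6), (8.529,1).

2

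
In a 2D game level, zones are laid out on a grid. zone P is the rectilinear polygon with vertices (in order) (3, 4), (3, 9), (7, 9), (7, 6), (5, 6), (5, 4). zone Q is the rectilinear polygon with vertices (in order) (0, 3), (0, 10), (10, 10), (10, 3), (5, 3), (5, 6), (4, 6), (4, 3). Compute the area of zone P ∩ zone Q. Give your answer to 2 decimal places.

14.00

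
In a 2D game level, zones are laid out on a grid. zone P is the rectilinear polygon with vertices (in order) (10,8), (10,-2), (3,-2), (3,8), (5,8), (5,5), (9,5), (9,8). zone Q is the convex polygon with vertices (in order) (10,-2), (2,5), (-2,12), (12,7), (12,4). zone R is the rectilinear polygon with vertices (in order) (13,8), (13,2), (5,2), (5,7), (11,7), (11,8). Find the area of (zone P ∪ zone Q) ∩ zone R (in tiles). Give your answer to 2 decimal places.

The region (zone P ∪ zone Q) ∩ zone R is the polygon with vertices (12,7), (12,4), (11.333,2), (5,2), (5,7), (11,7), (11,7.357).
By the shoelace formula its area is 34.51.

34.51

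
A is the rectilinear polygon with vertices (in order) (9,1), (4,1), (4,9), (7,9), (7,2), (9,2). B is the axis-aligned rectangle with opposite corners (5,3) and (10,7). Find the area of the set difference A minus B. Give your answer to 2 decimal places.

18.00

|A| = 26, |A∩B| = 8.
|A ∖ B| = |A| − |A∩B| = 26 − 8 = 18.00.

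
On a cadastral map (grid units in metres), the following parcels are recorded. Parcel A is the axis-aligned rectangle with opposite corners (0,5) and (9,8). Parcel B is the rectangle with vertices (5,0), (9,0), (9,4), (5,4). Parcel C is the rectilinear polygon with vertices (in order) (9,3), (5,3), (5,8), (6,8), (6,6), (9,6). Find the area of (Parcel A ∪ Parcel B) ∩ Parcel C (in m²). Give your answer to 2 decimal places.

10.00

|Parcel A ∪ Parcel B| = 43.
|(Parcel A ∪ Parcel B) ∩ Parcel C| = 10.00.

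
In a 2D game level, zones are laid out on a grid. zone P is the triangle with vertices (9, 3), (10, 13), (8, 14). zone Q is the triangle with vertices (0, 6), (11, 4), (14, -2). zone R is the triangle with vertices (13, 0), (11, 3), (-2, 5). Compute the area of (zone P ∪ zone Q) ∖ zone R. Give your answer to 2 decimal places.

26.97

|zone P ∪ zone Q| = 40.3227.
|(zone P ∪ zone Q) ∩ zone R| = 13.3553.
|(zone P ∪ zone Q) ∖ zone R| = 40.3227 − 13.3553 = 26.97.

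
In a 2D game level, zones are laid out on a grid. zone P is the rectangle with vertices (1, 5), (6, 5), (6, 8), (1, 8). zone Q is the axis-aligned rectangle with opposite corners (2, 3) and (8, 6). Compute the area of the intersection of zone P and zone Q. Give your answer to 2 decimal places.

|zone P∩zone Q|: x∈[2,6], y∈[5,6] → 4·1 = 4.

4.00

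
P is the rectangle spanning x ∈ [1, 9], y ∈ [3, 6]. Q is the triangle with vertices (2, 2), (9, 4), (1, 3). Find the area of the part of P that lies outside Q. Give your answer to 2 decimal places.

|P| = 24, |P∩Q| = 2.25.
|P ∖ Q| = |P| − |P∩Q| = 24 − 2.25 = 21.75.

21.75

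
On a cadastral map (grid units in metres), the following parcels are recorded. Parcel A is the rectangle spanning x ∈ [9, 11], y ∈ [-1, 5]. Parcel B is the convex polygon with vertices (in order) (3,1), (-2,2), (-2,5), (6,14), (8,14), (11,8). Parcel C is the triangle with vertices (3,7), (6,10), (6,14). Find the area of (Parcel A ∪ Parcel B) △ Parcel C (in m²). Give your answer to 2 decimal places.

|Parcel A ∪ Parcel B| = 105.5.
|(Parcel A ∪ Parcel B) ∩ Parcel C| = 6.
|(Parcel A ∪ Parcel B) △ Parcel C| = 105.5 + 6 − 12 = 99.50.

99.50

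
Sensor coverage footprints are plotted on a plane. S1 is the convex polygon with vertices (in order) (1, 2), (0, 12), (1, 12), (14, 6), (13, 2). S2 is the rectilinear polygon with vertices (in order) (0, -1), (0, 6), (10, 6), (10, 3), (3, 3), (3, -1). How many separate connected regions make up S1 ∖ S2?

1

S1 ∖ S2 is a single connected region.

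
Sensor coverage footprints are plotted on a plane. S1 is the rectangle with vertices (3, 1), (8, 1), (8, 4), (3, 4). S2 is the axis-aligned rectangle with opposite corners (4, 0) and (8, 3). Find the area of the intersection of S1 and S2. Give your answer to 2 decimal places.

|S1∩S2|: x∈[4,8], y∈[1,3] → 4·2 = 8.

8.00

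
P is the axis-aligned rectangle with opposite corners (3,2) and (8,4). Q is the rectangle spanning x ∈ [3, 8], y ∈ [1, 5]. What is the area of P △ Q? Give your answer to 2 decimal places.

|P∩Q|: x∈[3,8], y∈[2,4] → 5·2 = 10.
|P △ Q| = |P| + |Q| − 2·|P∩Q| = 10 + 20 − 20 = 10.00.

10.00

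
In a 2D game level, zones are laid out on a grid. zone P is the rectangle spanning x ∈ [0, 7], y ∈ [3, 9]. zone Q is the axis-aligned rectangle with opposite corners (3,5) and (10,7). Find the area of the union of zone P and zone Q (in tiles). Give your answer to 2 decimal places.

By inclusion–exclusion:
Individual areas: |zone P| = 42, |zone Q| = 14.
|zone P∩zone Q|: x∈[3,7], y∈[5,7] → 4·2 = 8.
|zone P ∪ zone Q| = 56 − 8 = 48.00.

48.00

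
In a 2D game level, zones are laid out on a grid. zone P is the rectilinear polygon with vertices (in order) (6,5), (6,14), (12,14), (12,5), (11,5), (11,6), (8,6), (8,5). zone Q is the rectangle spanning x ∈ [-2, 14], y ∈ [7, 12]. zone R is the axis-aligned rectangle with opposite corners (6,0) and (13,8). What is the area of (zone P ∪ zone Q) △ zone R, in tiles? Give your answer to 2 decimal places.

125.00

|zone P ∪ zone Q| = 101.
|(zone P ∪ zone Q) ∩ zone R| = 16.
|(zone P ∪ zone Q) △ zone R| = 101 + 56 − 32 = 125.00.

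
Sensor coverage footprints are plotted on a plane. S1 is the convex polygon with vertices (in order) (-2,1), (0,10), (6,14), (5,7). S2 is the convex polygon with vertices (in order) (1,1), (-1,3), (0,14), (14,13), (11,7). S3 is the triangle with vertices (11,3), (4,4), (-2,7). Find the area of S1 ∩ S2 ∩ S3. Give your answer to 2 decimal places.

The intersection is the polygon with vertices (2.421,4.79), (-0.696,6.348), (-0.673,6.592), (3.151,5.415).
By the shoelace formula its area is 2.02.

2.02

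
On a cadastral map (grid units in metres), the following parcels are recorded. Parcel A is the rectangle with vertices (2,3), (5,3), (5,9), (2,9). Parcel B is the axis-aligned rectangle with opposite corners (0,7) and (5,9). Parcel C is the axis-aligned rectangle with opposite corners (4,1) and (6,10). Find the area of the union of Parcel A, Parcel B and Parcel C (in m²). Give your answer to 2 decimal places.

By inclusion–exclusion:
Individual areas: |Parcel A| = 18, |Parcel B| = 10, |Parcel C| = 18.
|Parcel A∩Parcel B|: x∈[2,5], y∈[7,9] → 3·2 = 6.
|Parcel A∩Parcel C|: x∈[4,5], y∈[3,9] → 1·6 = 6.
|Parcel B∩Parcel C|: x∈[4,5], y∈[7,9] → 1·2 = 2.
|Parcel A∩Parcel B∩Parcel C| = 2.
|Parcel A ∪ Parcel B ∪ Parcel C| = 46 − 14 + 2 = 34.00.

34.00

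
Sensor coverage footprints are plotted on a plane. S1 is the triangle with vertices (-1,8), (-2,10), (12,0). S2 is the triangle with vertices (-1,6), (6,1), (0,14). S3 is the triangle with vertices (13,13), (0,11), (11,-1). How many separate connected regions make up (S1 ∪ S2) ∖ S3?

(S1 ∪ S2) ∖ S3 splits into 2 disjoint pieces (area 31.2397, area 0.0303).

2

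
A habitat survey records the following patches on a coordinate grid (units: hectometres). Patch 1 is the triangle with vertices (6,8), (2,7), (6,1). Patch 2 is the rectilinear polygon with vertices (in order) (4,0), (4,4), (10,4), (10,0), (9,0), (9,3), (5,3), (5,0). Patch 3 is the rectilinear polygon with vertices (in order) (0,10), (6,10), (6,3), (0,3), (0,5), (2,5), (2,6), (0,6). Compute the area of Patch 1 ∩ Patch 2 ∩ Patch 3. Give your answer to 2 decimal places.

1.67

The intersection is the polygon with vertices (6,4), (6,3), (5,3), (4.667,3), (4,4).
By the shoelace formula its area is 1.67.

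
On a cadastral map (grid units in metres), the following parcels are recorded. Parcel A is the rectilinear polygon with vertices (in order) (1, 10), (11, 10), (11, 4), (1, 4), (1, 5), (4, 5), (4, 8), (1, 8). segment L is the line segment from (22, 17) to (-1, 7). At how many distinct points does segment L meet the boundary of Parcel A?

The segment meets the boundary at (1.3,8), (5.9,10).

2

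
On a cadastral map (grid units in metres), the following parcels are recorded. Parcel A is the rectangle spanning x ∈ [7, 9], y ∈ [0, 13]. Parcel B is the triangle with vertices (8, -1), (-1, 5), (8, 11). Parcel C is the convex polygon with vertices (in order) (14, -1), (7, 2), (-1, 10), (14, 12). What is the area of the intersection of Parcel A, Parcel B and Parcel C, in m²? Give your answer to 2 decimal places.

The intersection is the polygon with vertices (7,10.333), (8,11), (8,1.571), (7,2).
By the shoelace formula its area is 8.88.

8.88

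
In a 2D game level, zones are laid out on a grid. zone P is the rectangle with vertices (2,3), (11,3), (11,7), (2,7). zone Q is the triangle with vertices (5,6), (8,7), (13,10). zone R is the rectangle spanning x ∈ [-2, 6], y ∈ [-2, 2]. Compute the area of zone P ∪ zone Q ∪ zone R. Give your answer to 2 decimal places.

69.50

By inclusion–exclusion:
Individual areas: |zone P| = 36, |zone Q| = 2, |zone R| = 32.
|zone P∩zone Q| = 0.5.
|zone P∩zone R| = 0 (no overlap).
|zone Q∩zone R| = 0.
|zone P∩zone Q∩zone R| = 0.
|zone P ∪ zone Q ∪ zone R| = 70 − 0.5 + 0 = 69.50.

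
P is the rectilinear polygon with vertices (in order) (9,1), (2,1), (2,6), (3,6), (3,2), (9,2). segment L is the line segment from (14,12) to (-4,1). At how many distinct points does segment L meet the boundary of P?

The segment meets the boundary at (2,4.667), (3,5.278).

2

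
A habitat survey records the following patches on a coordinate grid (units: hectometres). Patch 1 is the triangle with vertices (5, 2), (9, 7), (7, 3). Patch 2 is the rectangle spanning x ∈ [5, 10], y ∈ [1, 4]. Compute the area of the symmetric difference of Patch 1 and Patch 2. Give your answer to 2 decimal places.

14.70

|Patch 1| = 3, |Patch 2| = 15, |Patch 1∩Patch 2| = 1.65.
|Patch 1 △ Patch 2| = |Patch 1| + |Patch 2| − 2·|Patch 1∩Patch 2| = 3 + 15 − 3.3 = 14.70.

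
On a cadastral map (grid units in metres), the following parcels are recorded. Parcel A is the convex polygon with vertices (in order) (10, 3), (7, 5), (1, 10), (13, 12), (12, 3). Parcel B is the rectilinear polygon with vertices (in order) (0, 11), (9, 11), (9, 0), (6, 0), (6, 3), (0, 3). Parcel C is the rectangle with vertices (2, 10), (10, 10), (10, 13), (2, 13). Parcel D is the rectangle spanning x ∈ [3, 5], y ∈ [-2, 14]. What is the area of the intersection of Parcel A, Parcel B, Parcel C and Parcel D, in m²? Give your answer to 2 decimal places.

1.00

The intersection is the polygon with vertices (3,10), (3,10.333), (5,10.667), (5,10).
By the shoelace formula its area is 1.00.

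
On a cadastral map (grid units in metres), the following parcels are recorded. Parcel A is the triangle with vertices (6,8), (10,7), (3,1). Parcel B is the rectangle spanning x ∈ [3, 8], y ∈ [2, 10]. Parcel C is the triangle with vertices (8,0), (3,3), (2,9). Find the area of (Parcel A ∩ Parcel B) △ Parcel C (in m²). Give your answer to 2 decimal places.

20.90

|Parcel A ∩ Parcel B| = 12.9167.
|(Parcel A ∩ Parcel B) ∩ Parcel C| = 2.7605.
|(Parcel A ∩ Parcel B) △ Parcel C| = 12.9167 + 13.5 − 5.521 = 20.90.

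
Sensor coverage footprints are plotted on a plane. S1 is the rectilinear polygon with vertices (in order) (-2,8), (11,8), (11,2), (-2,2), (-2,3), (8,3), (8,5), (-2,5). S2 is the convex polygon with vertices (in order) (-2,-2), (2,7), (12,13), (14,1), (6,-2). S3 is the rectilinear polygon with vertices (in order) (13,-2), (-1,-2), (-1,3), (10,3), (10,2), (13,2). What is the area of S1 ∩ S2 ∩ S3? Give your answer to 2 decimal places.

10.00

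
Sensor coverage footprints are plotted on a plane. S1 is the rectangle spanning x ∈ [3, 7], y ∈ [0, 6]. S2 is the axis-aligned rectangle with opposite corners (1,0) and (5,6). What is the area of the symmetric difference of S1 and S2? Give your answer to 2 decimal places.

24.00

|S1∩S2|: x∈[3,5], y∈[0,6] → 2·6 = 12.
|S1 △ S2| = |S1| + |S2| − 2·|S1∩S2| = 24 + 24 − 24 = 24.00.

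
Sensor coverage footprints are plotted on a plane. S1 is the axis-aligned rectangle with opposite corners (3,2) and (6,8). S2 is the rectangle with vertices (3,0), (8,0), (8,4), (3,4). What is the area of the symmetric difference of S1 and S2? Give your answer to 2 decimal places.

26.00

|S1∩S2|: x∈[3,6], y∈[2,4] → 3·2 = 6.
|S1 △ S2| = |S1| + |S2| − 2·|S1∩S2| = 18 + 20 − 12 = 26.00.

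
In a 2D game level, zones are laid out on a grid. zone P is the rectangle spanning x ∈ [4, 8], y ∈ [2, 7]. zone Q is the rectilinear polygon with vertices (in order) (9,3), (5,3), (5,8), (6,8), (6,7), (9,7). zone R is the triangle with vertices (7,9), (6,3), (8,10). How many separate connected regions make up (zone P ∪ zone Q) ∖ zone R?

1

(zone P ∪ zone Q) ∖ zone R is a single connected region.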